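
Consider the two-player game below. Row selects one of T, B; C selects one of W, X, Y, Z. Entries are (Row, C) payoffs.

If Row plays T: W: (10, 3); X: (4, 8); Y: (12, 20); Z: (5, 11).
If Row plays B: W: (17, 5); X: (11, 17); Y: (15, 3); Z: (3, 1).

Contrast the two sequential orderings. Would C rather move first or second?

second

If Row leads: C's best replies are T→Y, B→X; Row's induced payoffs 12, 11; outcome (T, Y), payoffs (12, 20).
If C leads: Row's best replies are W→B, X→B, Y→B, Z→T; C's induced payoffs 5, 17, 3, 11; outcome (B, X), payoffs (11, 17).
C gets 17 moving first and 20 moving second, so C prefers to move second.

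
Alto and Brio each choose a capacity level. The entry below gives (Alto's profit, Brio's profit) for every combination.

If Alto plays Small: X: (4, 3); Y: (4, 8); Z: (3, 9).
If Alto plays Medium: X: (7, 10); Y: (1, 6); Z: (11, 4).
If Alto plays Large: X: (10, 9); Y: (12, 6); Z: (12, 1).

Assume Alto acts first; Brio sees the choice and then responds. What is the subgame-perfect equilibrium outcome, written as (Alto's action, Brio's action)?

Work backward from Brio's decision.
- Small → Brio plays Z (best of 3, 8, 9); Alto gets 3.
- Medium → Brio plays X (best of 10, 6, 4); Alto gets 7.
- Large → Brio plays X (best of 9, 6, 1); Alto gets 10.
Among 3, 7, 10, the best is 10 at Large. Subgame-perfect outcome: (Large, X) with payoffs (10, 9).

(Large, X)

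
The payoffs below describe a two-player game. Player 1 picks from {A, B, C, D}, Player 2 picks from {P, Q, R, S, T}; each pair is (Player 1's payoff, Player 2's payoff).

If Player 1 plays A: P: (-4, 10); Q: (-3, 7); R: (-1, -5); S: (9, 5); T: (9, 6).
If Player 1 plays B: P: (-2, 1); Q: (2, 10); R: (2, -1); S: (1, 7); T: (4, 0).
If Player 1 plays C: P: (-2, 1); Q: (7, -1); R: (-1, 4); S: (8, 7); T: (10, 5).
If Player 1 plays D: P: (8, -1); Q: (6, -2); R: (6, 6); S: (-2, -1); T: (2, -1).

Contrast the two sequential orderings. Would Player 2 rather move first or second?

second

If Player 1 leads: Player 2's best replies are A→P, B→Q, C→S, D→R; Player 1's induced payoffs -4, 2, 8, 6; outcome (C, S), payoffs (8, 7).
If Player 2 leads: Player 1's best replies are P→D, Q→C, R→D, S→A, T→C; Player 2's induced payoffs -1, -1, 6, 5, 5; outcome (D, R), payoffs (6, 6).
Player 2 gets 6 moving first and 7 moving second, so Player 2 prefers to move second.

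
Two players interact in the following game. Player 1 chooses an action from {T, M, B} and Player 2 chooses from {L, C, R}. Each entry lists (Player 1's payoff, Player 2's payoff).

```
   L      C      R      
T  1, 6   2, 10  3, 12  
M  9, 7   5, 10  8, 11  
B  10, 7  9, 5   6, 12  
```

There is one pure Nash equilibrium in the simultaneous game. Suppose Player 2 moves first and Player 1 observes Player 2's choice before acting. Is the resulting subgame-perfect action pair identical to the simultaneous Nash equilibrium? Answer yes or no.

yes

Backward induction with Player 2 moving first.
- L: BR = B, leader payoff 7.
- C: BR = B, leader payoff 5.
- R: BR = M, leader payoff 11.
Among 7, 5, 11, the best is 11 at R. Subgame-perfect outcome: (M, R) with payoffs (8, 11).
Under simultaneous play:
Player 1's best replies: L→B; C→B; R→M.
Player 2's best replies: T→R; M→R; B→R.
The unique mutual best reply is (M, R), giving (8, 11).
Sequential outcome (M, R) coincides with the Nash profile (M, R).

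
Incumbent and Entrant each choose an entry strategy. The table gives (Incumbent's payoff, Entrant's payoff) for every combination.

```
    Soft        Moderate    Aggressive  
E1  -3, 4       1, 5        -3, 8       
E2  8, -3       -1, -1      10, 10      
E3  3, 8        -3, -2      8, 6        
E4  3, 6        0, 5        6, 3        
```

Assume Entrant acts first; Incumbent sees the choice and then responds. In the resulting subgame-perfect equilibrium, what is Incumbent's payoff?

10

Work backward from Incumbent's decision.
- Soft → Incumbent plays E2 (best of -3, 8, 3, 3); Entrant gets -3.
- Moderate → Incumbent plays E1 (best of 1, -1, -3, 0); Entrant gets 5.
- Aggressive → Incumbent plays E2 (best of -3, 10, 8, 6); Entrant gets 10.
Maximizing over -3, 5, 10, Entrant chooses Aggressive. Subgame-perfect outcome: (E2, Aggressive) with payoffs (10, 10).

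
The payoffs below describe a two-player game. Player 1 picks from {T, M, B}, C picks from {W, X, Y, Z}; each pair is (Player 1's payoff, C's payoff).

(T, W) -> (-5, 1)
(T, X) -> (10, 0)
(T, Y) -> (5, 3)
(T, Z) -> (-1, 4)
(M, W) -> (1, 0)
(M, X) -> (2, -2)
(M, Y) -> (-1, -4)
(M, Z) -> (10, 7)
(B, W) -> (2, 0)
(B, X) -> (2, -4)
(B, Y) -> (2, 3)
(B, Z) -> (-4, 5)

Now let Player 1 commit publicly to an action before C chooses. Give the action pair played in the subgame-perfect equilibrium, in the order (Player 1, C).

(M, Z)

Work backward from C's decision.
- T → C plays Z (best of 1, 0, 3, 4); Player 1 gets -1.
- M → C plays Z (best of 0, -2, -4, 7); Player 1 gets 10.
- B → C plays Z (best of 0, -4, 3, 5); Player 1 gets -4.
Player 1's induced payoffs are -1, 10, -4, so Player 1 commits to M. Subgame-perfect outcome: (M, Z) with payoffs (10, 7).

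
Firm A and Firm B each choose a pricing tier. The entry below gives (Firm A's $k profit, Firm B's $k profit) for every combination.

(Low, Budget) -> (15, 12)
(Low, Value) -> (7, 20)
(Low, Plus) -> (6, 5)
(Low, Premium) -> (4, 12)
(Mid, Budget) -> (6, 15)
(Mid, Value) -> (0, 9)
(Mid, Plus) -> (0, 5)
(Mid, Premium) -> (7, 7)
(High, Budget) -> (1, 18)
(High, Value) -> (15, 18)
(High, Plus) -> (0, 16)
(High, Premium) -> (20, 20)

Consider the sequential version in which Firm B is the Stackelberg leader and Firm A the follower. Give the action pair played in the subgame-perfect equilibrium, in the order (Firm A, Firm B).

Solve by backward induction (Firm B leads).
- Budget: BR = Low, leader payoff 12.
- Value: BR = High, leader payoff 18.
- Plus: BR = Low, leader payoff 5.
- Premium: BR = High, leader payoff 20.
Firm B's induced payoffs are 12, 18, 5, 20, so Firm B commits to Premium. Subgame-perfect outcome: (High, Premium) with payoffs (20, 20).

(High, Premium)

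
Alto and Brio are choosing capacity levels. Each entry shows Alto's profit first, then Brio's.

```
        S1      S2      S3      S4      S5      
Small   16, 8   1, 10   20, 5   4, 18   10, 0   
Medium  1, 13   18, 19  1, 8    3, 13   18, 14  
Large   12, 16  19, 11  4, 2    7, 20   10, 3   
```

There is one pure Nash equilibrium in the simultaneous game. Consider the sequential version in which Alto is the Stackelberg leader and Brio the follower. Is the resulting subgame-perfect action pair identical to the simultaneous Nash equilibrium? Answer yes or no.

Work backward from Brio's decision.
- Small: BR = S4, leader payoff 4.
- Medium: BR = S2, leader payoff 18.
- Large: BR = S4, leader payoff 7.
Maximizing over 4, 18, 7, Alto chooses Medium. Subgame-perfect outcome: (Medium, S2) with payoffs (18, 19).
Under simultaneous play:
Alto's best replies: S1→Small; S2→Large; S3→Small; S4→Large; S5→Medium.
Brio's best replies: Small→S4; Medium→S2; Large→S4.
Only (Large, S4) has each player best-responding; Nash payoffs (7, 20).
Sequential outcome (Medium, S2) differs from the Nash profile (Large, S4).

no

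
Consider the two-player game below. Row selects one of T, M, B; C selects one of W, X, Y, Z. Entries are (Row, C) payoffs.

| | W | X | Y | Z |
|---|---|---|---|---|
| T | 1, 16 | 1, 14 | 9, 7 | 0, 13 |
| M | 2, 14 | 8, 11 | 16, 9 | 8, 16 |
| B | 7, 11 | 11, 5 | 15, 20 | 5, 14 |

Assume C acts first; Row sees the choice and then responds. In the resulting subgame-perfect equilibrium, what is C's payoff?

16

Row best-responds to each possible C move:
- W: Row compares 1, 2, 7 and picks B; C would get 11.
- X: Row compares 1, 8, 11 and picks B; C would get 5.
- Y: Row compares 9, 16, 15 and picks M; C would get 9.
- Z: Row compares 0, 8, 5 and picks M; C would get 16.
Among 11, 5, 9, 16, the best is 16 at Z. Subgame-perfect outcome: (M, Z) with payoffs (8, 16).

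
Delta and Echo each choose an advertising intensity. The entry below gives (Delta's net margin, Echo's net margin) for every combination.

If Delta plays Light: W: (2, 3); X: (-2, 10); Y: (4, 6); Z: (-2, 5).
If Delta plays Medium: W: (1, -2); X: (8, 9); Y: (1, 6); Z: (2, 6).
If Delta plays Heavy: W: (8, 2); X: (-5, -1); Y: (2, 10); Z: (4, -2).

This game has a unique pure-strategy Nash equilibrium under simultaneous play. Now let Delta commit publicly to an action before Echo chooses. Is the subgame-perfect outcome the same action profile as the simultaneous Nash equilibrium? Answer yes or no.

Echo best-responds to each possible Delta move:
- Light → Echo plays X (best of 3, 10, 6, 5); Delta gets -2.
- Medium → Echo plays X (best of -2, 9, 6, 6); Delta gets 8.
- Heavy → Echo plays Y (best of 2, -1, 10, -2); Delta gets 2.
Delta's induced payoffs are -2, 8, 2, so Delta commits to Medium. Subgame-perfect outcome: (Medium, X) with payoffs (8, 9).
Now find the simultaneous Nash equilibrium.
Delta's best replies: W→Heavy; X→Medium; Y→Light; Z→Heavy.
Echo's best replies: Light→X; Medium→X; Heavy→Y.
Only (Medium, X) has each player best-responding; Nash payoffs (8, 9).
Sequential outcome (Medium, X) coincides with the Nash profile (Medium, X).

yes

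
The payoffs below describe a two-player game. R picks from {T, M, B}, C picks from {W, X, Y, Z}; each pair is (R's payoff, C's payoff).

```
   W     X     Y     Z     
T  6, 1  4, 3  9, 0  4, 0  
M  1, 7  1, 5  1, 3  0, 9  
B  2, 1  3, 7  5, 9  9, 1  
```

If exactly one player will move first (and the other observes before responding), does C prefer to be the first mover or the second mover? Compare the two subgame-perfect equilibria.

second

If R leads: C's best replies are T→X, M→Z, B→Y; R's induced payoffs 4, 0, 5; outcome (B, Y), payoffs (5, 9).
If C leads: R's best replies are W→T, X→T, Y→T, Z→B; C's induced payoffs 1, 3, 0, 1; outcome (T, X), payoffs (4, 3).
C gets 3 moving first and 9 moving second, so C prefers to move second.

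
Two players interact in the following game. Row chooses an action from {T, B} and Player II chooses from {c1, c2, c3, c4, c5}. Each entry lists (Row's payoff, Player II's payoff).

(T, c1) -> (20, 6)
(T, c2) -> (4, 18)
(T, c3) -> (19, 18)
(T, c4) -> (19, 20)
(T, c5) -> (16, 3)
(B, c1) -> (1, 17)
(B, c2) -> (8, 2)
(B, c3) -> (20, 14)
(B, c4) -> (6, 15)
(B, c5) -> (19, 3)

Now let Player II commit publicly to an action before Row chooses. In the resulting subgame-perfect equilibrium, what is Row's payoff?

Work backward from Row's decision.
- c1 → Row plays T (best of 20, 1); Player II gets 6.
- c2 → Row plays B (best of 4, 8); Player II gets 2.
- c3 → Row plays B (best of 19, 20); Player II gets 14.
- c4 → Row plays T (best of 19, 6); Player II gets 20.
- c5 → Row plays B (best of 16, 19); Player II gets 3.
Maximizing over 6, 2, 14, 20, 3, Player II chooses c4. Subgame-perfect outcome: (T, c4) with payoffs (19, 20).

19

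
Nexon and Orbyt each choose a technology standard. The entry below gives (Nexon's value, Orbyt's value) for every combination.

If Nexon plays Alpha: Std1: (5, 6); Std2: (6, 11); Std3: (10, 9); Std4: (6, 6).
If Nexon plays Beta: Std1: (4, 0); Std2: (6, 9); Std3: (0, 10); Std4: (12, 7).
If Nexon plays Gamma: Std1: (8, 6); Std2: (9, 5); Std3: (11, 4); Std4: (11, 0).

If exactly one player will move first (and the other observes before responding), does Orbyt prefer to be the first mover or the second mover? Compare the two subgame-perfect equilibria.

first

If Nexon leads: Orbyt's best replies are Alpha→Std2, Beta→Std3, Gamma→Std1; Nexon's induced payoffs 6, 0, 8; outcome (Gamma, Std1), payoffs (8, 6).
If Orbyt leads: Nexon's best replies are Std1→Gamma, Std2→Gamma, Std3→Gamma, Std4→Beta; Orbyt's induced payoffs 6, 5, 4, 7; outcome (Beta, Std4), payoffs (12, 7).
Orbyt gets 7 moving first and 6 moving second, so Orbyt prefers to move first.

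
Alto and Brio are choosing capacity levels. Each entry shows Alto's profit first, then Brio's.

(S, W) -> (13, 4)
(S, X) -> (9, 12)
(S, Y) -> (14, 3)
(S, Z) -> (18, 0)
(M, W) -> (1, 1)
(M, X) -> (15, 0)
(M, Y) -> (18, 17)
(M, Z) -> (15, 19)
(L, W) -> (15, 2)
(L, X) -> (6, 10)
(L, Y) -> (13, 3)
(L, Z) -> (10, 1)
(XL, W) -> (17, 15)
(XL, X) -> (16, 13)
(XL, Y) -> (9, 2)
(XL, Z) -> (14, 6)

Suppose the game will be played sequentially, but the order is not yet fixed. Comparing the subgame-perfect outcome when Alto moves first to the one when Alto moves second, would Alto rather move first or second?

If Alto leads: Brio's best replies are S→X, M→Z, L→X, XL→W; Alto's induced payoffs 9, 15, 6, 17; outcome (XL, W), payoffs (17, 15).
If Brio leads: Alto's best replies are W→XL, X→XL, Y→M, Z→S; Brio's induced payoffs 15, 13, 17, 0; outcome (M, Y), payoffs (18, 17).
Alto gets 17 moving first and 18 moving second, so Alto prefers to move second.

second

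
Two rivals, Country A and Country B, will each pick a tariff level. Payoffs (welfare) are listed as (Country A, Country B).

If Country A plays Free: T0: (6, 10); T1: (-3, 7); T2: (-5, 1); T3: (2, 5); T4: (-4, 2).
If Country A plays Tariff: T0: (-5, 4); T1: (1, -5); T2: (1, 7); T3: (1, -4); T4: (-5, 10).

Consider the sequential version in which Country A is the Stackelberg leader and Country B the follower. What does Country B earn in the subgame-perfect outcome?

10

Country B best-responds to each possible Country A move:
- Free: Country B compares 10, 7, 1, 5, 2 and picks T0; Country A would get 6.
- Tariff: Country B compares 4, -5, 7, -4, 10 and picks T4; Country A would get -5.
Country A's induced payoffs are 6, -5, so Country A commits to Free. Subgame-perfect outcome: (Free, T0) with payoffs (6, 10).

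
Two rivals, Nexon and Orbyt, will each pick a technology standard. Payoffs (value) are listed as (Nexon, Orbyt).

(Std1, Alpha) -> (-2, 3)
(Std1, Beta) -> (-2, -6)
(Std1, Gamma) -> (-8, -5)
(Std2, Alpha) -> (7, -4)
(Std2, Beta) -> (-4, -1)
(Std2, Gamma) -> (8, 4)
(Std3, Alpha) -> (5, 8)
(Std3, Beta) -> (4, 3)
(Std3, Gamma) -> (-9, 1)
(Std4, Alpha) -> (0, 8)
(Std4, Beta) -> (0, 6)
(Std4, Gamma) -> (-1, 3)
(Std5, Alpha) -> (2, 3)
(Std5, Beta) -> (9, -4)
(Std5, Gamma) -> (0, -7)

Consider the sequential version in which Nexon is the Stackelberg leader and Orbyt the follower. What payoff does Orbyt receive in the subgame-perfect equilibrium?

Work backward from Orbyt's decision.
- Std1: Orbyt compares 3, -6, -5 and picks Alpha; Nexon would get -2.
- Std2: Orbyt compares -4, -1, 4 and picks Gamma; Nexon would get 8.
- Std3: Orbyt compares 8, 3, 1 and picks Alpha; Nexon would get 5.
- Std4: Orbyt compares 8, 6, 3 and picks Alpha; Nexon would get 0.
- Std5: Orbyt compares 3, -4, -7 and picks Alpha; Nexon would get 2.
Nexon's induced payoffs are -2, 8, 5, 0, 2, so Nexon commits to Std2. Subgame-perfect outcome: (Std2, Gamma) with payoffs (8, 4).

4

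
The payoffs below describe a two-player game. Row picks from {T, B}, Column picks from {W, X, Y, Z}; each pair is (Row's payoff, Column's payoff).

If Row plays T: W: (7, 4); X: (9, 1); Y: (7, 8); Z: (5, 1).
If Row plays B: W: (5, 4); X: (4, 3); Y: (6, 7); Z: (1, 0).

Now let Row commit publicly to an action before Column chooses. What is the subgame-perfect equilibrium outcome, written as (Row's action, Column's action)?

(T, Y)

Work backward from Column's decision.
- T: BR = Y, leader payoff 7.
- B: BR = Y, leader payoff 6.
Maximizing over 7, 6, Row chooses T. Subgame-perfect outcome: (T, Y) with payoffs (7, 8).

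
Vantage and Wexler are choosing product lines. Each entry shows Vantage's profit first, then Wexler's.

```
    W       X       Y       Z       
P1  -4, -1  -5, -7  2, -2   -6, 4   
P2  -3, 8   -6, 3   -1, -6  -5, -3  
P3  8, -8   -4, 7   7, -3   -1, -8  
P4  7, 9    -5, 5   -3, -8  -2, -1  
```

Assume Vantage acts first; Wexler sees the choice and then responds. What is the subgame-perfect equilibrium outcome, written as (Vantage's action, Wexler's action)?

Solve by backward induction (Vantage leads).
- P1: Wexler compares -1, -7, -2, 4 and picks Z; Vantage would get -6.
- P2: Wexler compares 8, 3, -6, -3 and picks W; Vantage would get -3.
- P3: Wexler compares -8, 7, -3, -8 and picks X; Vantage would get -4.
- P4: Wexler compares 9, 5, -8, -1 and picks W; Vantage would get 7.
Vantage's induced payoffs are -6, -3, -4, 7, so Vantage commits to P4. Subgame-perfect outcome: (P4, W) with payoffs (7, 9).

(P4, W)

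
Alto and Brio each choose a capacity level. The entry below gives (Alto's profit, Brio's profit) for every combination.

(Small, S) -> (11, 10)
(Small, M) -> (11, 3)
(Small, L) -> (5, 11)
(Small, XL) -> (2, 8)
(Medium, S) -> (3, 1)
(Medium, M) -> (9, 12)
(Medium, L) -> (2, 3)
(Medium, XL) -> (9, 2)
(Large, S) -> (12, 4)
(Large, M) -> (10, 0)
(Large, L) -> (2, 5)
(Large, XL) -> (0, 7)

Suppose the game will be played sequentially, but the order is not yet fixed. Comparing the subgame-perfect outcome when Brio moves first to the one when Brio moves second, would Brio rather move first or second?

second

If Alto leads: Brio's best replies are Small→L, Medium→M, Large→XL; Alto's induced payoffs 5, 9, 0; outcome (Medium, M), payoffs (9, 12).
If Brio leads: Alto's best replies are S→Large, M→Small, L→Small, XL→Medium; Brio's induced payoffs 4, 3, 11, 2; outcome (Small, L), payoffs (5, 11).
Brio gets 11 moving first and 12 moving second, so Brio prefers to move second.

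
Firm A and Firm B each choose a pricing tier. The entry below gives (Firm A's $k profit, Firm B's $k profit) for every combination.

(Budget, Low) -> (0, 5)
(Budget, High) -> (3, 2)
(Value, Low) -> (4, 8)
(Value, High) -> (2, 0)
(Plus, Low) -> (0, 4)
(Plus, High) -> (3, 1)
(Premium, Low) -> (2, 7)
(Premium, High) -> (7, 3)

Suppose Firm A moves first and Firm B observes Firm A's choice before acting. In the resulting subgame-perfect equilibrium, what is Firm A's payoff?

Firm B best-responds to each possible Firm A move:
- Budget: Firm B compares 5, 2 and picks Low; Firm A would get 0.
- Value: Firm B compares 8, 0 and picks Low; Firm A would get 4.
- Plus: Firm B compares 4, 1 and picks Low; Firm A would get 0.
- Premium: Firm B compares 7, 3 and picks Low; Firm A would get 2.
Maximizing over 0, 4, 0, 2, Firm A chooses Value. Subgame-perfect outcome: (Value, Low) with payoffs (4, 8).

4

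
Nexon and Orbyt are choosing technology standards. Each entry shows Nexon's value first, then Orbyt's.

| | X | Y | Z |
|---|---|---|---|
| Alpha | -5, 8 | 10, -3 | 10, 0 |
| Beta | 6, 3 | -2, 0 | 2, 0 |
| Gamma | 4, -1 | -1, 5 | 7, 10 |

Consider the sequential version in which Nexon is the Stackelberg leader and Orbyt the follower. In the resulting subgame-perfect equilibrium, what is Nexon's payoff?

Backward induction with Nexon moving first.
- Alpha: Orbyt compares 8, -3, 0 and picks X; Nexon would get -5.
- Beta: Orbyt compares 3, 0, 0 and picks X; Nexon would get 6.
- Gamma: Orbyt compares -1, 5, 10 and picks Z; Nexon would get 7.
Among -5, 6, 7, the best is 7 at Gamma. Subgame-perfect outcome: (Gamma, Z) with payoffs (7, 10).

7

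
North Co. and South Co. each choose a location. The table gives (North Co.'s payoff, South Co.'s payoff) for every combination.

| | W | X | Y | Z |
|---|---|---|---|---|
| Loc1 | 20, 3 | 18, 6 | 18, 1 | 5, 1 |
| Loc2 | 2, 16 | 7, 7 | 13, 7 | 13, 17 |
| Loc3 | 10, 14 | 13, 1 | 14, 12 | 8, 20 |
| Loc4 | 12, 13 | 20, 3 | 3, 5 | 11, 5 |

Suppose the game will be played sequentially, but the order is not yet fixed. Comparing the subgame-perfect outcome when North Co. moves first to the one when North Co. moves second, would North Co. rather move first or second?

first

If North Co. leads: South Co.'s best replies are Loc1→X, Loc2→Z, Loc3→Z, Loc4→W; North Co.'s induced payoffs 18, 13, 8, 12; outcome (Loc1, X), payoffs (18, 6).
If South Co. leads: North Co.'s best replies are W→Loc1, X→Loc4, Y→Loc1, Z→Loc2; South Co.'s induced payoffs 3, 3, 1, 17; outcome (Loc2, Z), payoffs (13, 17).
North Co. gets 18 moving first and 13 moving second, so North Co. prefers to move first.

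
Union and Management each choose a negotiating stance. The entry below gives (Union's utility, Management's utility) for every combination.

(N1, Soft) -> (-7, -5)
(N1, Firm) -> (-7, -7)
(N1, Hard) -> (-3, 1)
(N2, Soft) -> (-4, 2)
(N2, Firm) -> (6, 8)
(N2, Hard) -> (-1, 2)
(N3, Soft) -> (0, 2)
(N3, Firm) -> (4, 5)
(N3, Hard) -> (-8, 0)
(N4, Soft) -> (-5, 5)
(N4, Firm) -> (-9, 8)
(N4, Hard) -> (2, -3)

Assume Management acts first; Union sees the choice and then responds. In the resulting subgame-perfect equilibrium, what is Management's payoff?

Solve by backward induction (Management leads).
- Soft: BR = N3, leader payoff 2.
- Firm: BR = N2, leader payoff 8.
- Hard: BR = N4, leader payoff -3.
Management's induced payoffs are 2, 8, -3, so Management commits to Firm. Subgame-perfect outcome: (N2, Firm) with payoffs (6, 8).

8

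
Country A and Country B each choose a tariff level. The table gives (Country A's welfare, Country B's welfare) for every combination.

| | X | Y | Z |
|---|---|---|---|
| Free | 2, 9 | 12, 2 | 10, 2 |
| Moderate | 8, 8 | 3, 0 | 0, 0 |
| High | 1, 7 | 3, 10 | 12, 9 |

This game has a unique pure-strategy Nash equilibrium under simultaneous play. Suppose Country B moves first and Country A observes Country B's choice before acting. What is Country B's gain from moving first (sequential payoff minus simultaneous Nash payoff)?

1

Country A best-responds to each possible Country B move:
- X → Country A plays Moderate (best of 2, 8, 1); Country B gets 8.
- Y → Country A plays Free (best of 12, 3, 3); Country B gets 2.
- Z → Country A plays High (best of 10, 0, 12); Country B gets 9.
Maximizing over 8, 2, 9, Country B chooses Z. Subgame-perfect outcome: (High, Z) with payoffs (12, 9).
Under simultaneous play:
Country A's best replies: X→Moderate; Y→Free; Z→High.
Country B's best replies: Free→X; Moderate→X; High→Y.
The unique mutual best reply is (Moderate, X), giving (8, 8).
Country B's commitment gain: 9 − 8 = 1.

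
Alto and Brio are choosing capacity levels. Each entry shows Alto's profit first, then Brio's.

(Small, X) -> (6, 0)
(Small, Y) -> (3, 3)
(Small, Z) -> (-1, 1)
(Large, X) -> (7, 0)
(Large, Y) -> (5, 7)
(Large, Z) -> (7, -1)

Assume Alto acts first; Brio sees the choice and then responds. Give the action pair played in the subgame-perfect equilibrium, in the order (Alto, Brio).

Work backward from Brio's decision.
- Small → Brio plays Y (best of 0, 3, 1); Alto gets 3.
- Large → Brio plays Y (best of 0, 7, -1); Alto gets 5.
Among 3, 5, the best is 5 at Large. Subgame-perfect outcome: (Large, Y) with payoffs (5, 7).

(Large, Y)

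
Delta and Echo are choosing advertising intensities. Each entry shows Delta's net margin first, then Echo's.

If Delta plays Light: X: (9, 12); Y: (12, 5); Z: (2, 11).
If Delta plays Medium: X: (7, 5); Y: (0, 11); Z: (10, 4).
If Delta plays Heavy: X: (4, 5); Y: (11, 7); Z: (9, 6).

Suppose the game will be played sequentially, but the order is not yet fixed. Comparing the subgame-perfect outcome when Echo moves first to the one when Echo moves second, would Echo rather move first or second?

first

If Delta leads: Echo's best replies are Light→X, Medium→Y, Heavy→Y; Delta's induced payoffs 9, 0, 11; outcome (Heavy, Y), payoffs (11, 7).
If Echo leads: Delta's best replies are X→Light, Y→Light, Z→Medium; Echo's induced payoffs 12, 5, 4; outcome (Light, X), payoffs (9, 12).
Echo gets 12 moving first and 7 moving second, so Echo prefers to move first.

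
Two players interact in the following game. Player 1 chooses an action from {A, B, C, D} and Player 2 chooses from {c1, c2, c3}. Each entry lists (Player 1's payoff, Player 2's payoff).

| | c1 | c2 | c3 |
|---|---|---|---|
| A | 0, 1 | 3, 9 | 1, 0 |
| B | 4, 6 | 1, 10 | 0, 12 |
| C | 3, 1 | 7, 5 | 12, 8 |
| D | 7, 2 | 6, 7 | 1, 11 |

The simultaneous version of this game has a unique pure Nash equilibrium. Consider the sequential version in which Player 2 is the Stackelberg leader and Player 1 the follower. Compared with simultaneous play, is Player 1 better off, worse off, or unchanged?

Player 1 best-responds to each possible Player 2 move:
- c1: Player 1 compares 0, 4, 3, 7 and picks D; Player 2 would get 2.
- c2: Player 1 compares 3, 1, 7, 6 and picks C; Player 2 would get 5.
- c3: Player 1 compares 1, 0, 12, 1 and picks C; Player 2 would get 8.
Among 2, 5, 8, the best is 8 at c3. Subgame-perfect outcome: (C, c3) with payoffs (12, 8).
Now find the simultaneous Nash equilibrium.
Player 1's best replies: c1→D; c2→C; c3→C.
Player 2's best replies: A→c2; B→c3; C→c3; D→c3.
Only (C, c3) has each player best-responding; Nash payoffs (12, 8).
Player 1 earns 12 sequentially versus 12 at the Nash outcome: unchanged.

unchanged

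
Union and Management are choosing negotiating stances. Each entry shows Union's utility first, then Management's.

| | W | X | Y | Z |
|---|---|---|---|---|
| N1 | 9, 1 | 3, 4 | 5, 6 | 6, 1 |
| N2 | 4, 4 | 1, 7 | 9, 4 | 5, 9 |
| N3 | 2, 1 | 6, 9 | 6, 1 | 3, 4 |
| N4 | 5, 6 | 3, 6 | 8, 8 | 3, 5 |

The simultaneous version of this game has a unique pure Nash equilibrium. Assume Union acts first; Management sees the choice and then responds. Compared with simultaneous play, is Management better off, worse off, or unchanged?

Backward induction with Union moving first.
- N1: BR = Y, leader payoff 5.
- N2: BR = Z, leader payoff 5.
- N3: BR = X, leader payoff 6.
- N4: BR = Y, leader payoff 8.
Union's induced payoffs are 5, 5, 6, 8, so Union commits to N4. Subgame-perfect outcome: (N4, Y) with payoffs (8, 8).
Under simultaneous play:
Union's best replies: W→N1; X→N3; Y→N2; Z→N1.
Management's best replies: N1→Y; N2→Z; N3→X; N4→Y.
Only (N3, X) has each player best-responding; Nash payoffs (6, 9).
Management earns 8 sequentially versus 9 at the Nash outcome: worse off.

worse off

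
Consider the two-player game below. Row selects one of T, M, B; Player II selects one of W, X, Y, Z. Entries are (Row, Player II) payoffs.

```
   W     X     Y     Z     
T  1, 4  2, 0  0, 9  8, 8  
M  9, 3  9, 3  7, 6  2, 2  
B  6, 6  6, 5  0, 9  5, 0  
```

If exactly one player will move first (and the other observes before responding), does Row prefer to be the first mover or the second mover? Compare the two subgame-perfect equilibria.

If Row leads: Player II's best replies are T→Y, M→Y, B→Y; Row's induced payoffs 0, 7, 0; outcome (M, Y), payoffs (7, 6).
If Player II leads: Row's best replies are W→M, X→M, Y→M, Z→T; Player II's induced payoffs 3, 3, 6, 8; outcome (T, Z), payoffs (8, 8).
Row gets 7 moving first and 8 moving second, so Row prefers to move second.

second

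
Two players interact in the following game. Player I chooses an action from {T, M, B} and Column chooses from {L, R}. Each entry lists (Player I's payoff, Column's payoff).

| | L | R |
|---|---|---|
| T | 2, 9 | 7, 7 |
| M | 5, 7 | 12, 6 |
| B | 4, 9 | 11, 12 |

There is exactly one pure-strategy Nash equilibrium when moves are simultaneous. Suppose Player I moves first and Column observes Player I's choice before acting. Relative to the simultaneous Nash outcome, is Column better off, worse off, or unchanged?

better off

Column best-responds to each possible Player I move:
- T → Column plays L (best of 9, 7); Player I gets 2.
- M → Column plays L (best of 7, 6); Player I gets 5.
- B → Column plays R (best of 9, 12); Player I gets 11.
Player I's induced payoffs are 2, 5, 11, so Player I commits to B. Subgame-perfect outcome: (B, R) with payoffs (11, 12).
Under simultaneous play:
Player I's best replies: L→M; R→M.
Column's best replies: T→L; M→L; B→R.
Only (M, L) has each player best-responding; Nash payoffs (5, 7).
Column earns 12 sequentially versus 7 at the Nash outcome: better off.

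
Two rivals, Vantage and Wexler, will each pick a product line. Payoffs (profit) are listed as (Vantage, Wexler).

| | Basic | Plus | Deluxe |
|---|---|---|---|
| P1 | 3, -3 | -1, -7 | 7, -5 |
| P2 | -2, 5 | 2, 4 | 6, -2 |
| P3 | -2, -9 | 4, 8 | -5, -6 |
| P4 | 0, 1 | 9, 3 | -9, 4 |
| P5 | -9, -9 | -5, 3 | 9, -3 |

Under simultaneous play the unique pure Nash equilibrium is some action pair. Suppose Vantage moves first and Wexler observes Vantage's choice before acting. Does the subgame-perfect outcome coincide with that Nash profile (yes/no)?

Wexler best-responds to each possible Vantage move:
- P1 → Wexler plays Basic (best of -3, -7, -5); Vantage gets 3.
- P2 → Wexler plays Basic (best of 5, 4, -2); Vantage gets -2.
- P3 → Wexler plays Plus (best of -9, 8, -6); Vantage gets 4.
- P4 → Wexler plays Deluxe (best of 1, 3, 4); Vantage gets -9.
- P5 → Wexler plays Plus (best of -9, 3, -3); Vantage gets -5.
Maximizing over 3, -2, 4, -9, -5, Vantage chooses P3. Subgame-perfect outcome: (P3, Plus) with payoffs (4, 8).
Now find the simultaneous Nash equilibrium.
Vantage's best replies: Basic→P1; Plus→P4; Deluxe→P5.
Wexler's best replies: P1→Basic; P2→Basic; P3→Plus; P4→Deluxe; P5→Plus.
The unique mutual best reply is (P1, Basic), giving (3, -3).
Sequential outcome (P3, Plus) differs from the Nash profile (P1, Basic).

no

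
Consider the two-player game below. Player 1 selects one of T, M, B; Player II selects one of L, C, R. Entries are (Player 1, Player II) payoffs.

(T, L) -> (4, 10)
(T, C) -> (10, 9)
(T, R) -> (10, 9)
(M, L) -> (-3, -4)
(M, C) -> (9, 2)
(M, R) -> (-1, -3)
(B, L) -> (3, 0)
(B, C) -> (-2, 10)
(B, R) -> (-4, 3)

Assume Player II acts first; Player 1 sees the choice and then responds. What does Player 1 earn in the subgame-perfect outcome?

4

Backward induction with Player II moving first.
- L → Player 1 plays T (best of 4, -3, 3); Player II gets 10.
- C → Player 1 plays T (best of 10, 9, -2); Player II gets 9.
- R → Player 1 plays T (best of 10, -1, -4); Player II gets 9.
Maximizing over 10, 9, 9, Player II chooses L. Subgame-perfect outcome: (T, L) with payoffs (4, 10).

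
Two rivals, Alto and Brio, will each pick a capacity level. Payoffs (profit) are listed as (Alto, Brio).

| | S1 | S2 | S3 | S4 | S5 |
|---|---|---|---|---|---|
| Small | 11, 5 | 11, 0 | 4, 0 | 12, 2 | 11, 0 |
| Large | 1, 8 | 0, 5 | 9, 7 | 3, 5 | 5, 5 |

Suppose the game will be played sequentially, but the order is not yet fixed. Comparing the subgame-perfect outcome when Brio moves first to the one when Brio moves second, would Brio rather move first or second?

first

If Alto leads: Brio's best replies are Small→S1, Large→S1; Alto's induced payoffs 11, 1; outcome (Small, S1), payoffs (11, 5).
If Brio leads: Alto's best replies are S1→Small, S2→Small, S3→Large, S4→Small, S5→Small; Brio's induced payoffs 5, 0, 7, 2, 0; outcome (Large, S3), payoffs (9, 7).
Brio gets 7 moving first and 5 moving second, so Brio prefers to move first.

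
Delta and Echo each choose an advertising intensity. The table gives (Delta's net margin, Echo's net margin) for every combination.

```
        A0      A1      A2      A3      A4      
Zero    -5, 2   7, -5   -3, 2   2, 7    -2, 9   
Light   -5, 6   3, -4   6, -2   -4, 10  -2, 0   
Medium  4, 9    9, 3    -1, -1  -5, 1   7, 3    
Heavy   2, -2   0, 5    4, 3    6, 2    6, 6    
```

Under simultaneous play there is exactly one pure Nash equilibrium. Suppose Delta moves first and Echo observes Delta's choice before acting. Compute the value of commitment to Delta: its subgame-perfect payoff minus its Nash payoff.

Backward induction with Delta moving first.
- Zero: BR = A4, leader payoff -2.
- Light: BR = A3, leader payoff -4.
- Medium: BR = A0, leader payoff 4.
- Heavy: BR = A4, leader payoff 6.
Maximizing over -2, -4, 4, 6, Delta chooses Heavy. Subgame-perfect outcome: (Heavy, A4) with payoffs (6, 6).
Now find the simultaneous Nash equilibrium.
Delta's best replies: A0→Medium; A1→Medium; A2→Light; A3→Heavy; A4→Medium.
Echo's best replies: Zero→A4; Light→A3; Medium→A0; Heavy→A4.
The unique mutual best reply is (Medium, A0), giving (4, 9).
Delta's commitment gain: 6 − 4 = 2.

2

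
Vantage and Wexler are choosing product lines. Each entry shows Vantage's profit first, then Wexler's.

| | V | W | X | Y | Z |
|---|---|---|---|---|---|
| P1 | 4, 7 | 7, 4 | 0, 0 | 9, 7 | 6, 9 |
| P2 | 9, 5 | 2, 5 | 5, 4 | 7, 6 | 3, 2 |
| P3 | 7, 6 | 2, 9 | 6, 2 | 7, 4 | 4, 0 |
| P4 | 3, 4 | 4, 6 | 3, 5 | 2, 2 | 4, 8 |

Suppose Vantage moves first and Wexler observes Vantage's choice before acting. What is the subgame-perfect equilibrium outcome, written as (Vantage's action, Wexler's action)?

Work backward from Wexler's decision.
- P1: Wexler compares 7, 4, 0, 7, 9 and picks Z; Vantage would get 6.
- P2: Wexler compares 5, 5, 4, 6, 2 and picks Y; Vantage would get 7.
- P3: Wexler compares 6, 9, 2, 4, 0 and picks W; Vantage would get 2.
- P4: Wexler compares 4, 6, 5, 2, 8 and picks Z; Vantage would get 4.
Maximizing over 6, 7, 2, 4, Vantage chooses P2. Subgame-perfect outcome: (P2, Y) with payoffs (7, 6).

(P2, Y)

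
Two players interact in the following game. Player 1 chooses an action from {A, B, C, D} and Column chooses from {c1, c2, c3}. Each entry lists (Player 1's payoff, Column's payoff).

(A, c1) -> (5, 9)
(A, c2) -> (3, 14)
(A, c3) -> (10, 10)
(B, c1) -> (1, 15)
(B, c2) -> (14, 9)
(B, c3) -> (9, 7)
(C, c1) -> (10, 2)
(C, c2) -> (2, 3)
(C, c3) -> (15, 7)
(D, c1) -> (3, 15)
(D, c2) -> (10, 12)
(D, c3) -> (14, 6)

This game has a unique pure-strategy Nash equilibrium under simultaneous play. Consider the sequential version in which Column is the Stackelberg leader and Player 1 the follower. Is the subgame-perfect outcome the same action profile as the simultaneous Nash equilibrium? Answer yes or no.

Work backward from Player 1's decision.
- c1 → Player 1 plays C (best of 5, 1, 10, 3); Column gets 2.
- c2 → Player 1 plays B (best of 3, 14, 2, 10); Column gets 9.
- c3 → Player 1 plays C (best of 10, 9, 15, 14); Column gets 7.
Maximizing over 2, 9, 7, Column chooses c2. Subgame-perfect outcome: (B, c2) with payoffs (14, 9).
For the simultaneous game, intersect best replies.
Player 1's best replies: c1→C; c2→B; c3→C.
Column's best replies: A→c2; B→c1; C→c3; D→c1.
The unique mutual best reply is (C, c3), giving (15, 7).
Sequential outcome (B, c2) differs from the Nash profile (C, c3).

no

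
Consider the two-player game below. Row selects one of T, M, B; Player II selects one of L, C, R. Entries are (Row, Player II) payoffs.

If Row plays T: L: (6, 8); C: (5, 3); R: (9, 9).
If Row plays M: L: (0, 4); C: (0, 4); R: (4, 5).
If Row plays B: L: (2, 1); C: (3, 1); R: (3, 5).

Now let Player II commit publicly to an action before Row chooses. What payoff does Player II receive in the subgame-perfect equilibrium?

Work backward from Row's decision.
- L: BR = T, leader payoff 8.
- C: BR = T, leader payoff 3.
- R: BR = T, leader payoff 9.
Among 8, 3, 9, the best is 9 at R. Subgame-perfect outcome: (T, R) with payoffs (9, 9).

9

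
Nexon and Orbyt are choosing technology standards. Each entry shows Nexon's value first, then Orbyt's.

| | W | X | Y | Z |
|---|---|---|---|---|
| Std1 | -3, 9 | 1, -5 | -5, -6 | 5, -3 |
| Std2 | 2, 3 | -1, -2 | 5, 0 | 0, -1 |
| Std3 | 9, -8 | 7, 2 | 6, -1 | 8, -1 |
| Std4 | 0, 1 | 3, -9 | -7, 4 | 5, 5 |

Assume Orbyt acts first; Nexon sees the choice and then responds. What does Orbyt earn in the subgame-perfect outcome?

Work backward from Nexon's decision.
- W: BR = Std3, leader payoff -8.
- X: BR = Std3, leader payoff 2.
- Y: BR = Std3, leader payoff -1.
- Z: BR = Std3, leader payoff -1.
Orbyt's induced payoffs are -8, 2, -1, -1, so Orbyt commits to X. Subgame-perfect outcome: (Std3, X) with payoffs (7, 2).

2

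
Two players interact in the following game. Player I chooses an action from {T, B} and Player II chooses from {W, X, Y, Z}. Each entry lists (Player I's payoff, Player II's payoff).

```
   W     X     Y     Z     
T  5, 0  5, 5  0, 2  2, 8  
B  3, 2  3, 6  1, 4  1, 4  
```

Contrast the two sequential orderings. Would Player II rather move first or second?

first

If Player I leads: Player II's best replies are T→Z, B→X; Player I's induced payoffs 2, 3; outcome (B, X), payoffs (3, 6).
If Player II leads: Player I's best replies are W→T, X→T, Y→B, Z→T; Player II's induced payoffs 0, 5, 4, 8; outcome (T, Z), payoffs (2, 8).
Player II gets 8 moving first and 6 moving second, so Player II prefers to move first.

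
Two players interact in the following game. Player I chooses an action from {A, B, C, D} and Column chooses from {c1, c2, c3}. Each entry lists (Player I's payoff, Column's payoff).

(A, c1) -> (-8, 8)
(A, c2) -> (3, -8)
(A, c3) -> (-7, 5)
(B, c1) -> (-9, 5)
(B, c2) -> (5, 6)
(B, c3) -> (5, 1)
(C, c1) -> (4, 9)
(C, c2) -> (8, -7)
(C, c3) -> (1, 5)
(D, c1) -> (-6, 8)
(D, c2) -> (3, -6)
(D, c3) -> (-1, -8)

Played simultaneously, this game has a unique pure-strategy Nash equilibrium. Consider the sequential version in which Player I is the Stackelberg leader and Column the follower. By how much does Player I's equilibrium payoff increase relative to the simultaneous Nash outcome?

1

Solve by backward induction (Player I leads).
- A: BR = c1, leader payoff -8.
- B: BR = c2, leader payoff 5.
- C: BR = c1, leader payoff 4.
- D: BR = c1, leader payoff -6.
Player I's induced payoffs are -8, 5, 4, -6, so Player I commits to B. Subgame-perfect outcome: (B, c2) with payoffs (5, 6).
Under simultaneous play:
Player I's best replies: c1→C; c2→C; c3→B.
Column's best replies: A→c1; B→c2; C→c1; D→c1.
The unique mutual best reply is (C, c1), giving (4, 9).
Player I's commitment gain: 5 − 4 = 1.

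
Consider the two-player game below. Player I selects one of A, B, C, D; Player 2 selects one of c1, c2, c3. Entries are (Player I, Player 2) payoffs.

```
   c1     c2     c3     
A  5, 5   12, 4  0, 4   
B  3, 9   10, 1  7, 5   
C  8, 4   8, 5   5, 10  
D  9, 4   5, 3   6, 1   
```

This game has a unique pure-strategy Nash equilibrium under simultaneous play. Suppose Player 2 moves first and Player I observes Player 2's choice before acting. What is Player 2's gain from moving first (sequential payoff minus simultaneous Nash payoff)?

1

Backward induction with Player 2 moving first.
- c1: BR = D, leader payoff 4.
- c2: BR = A, leader payoff 4.
- c3: BR = B, leader payoff 5.
Among 4, 4, 5, the best is 5 at c3. Subgame-perfect outcome: (B, c3) with payoffs (7, 5).
Now find the simultaneous Nash equilibrium.
Player I's best replies: c1→D; c2→A; c3→B.
Player 2's best replies: A→c1; B→c1; C→c3; D→c1.
Only (D, c1) has each player best-responding; Nash payoffs (9, 4).
Player 2's commitment gain: 5 − 4 = 1.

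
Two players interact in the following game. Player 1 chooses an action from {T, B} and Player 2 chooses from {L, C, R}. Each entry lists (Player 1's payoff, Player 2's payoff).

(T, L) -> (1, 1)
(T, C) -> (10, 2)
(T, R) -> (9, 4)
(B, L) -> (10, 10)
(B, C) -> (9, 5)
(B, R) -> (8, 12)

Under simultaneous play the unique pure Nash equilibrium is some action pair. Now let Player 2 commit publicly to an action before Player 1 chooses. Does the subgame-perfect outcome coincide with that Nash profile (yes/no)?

Solve by backward induction (Player 2 leads).
- L → Player 1 plays B (best of 1, 10); Player 2 gets 10.
- C → Player 1 plays T (best of 10, 9); Player 2 gets 2.
- R → Player 1 plays T (best of 9, 8); Player 2 gets 4.
Maximizing over 10, 2, 4, Player 2 chooses L. Subgame-perfect outcome: (B, L) with payoffs (10, 10).
Now find the simultaneous Nash equilibrium.
Player 1's best replies: L→B; C→T; R→T.
Player 2's best replies: T→R; B→R.
Only (T, R) has each player best-responding; Nash payoffs (9, 4).
Sequential outcome (B, L) differs from the Nash profile (T, R).

no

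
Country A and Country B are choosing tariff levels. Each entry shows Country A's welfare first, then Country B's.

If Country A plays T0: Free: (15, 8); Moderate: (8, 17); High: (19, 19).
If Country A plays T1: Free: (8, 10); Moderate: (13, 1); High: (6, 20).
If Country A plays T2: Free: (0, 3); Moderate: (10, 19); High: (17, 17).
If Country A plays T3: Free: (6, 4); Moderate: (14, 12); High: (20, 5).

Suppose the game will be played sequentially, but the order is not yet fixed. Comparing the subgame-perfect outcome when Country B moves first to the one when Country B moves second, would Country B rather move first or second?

If Country A leads: Country B's best replies are T0→High, T1→High, T2→Moderate, T3→Moderate; Country A's induced payoffs 19, 6, 10, 14; outcome (T0, High), payoffs (19, 19).
If Country B leads: Country A's best replies are Free→T0, Moderate→T3, High→T3; Country B's induced payoffs 8, 12, 5; outcome (T3, Moderate), payoffs (14, 12).
Country B gets 12 moving first and 19 moving second, so Country B prefers to move second.

second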